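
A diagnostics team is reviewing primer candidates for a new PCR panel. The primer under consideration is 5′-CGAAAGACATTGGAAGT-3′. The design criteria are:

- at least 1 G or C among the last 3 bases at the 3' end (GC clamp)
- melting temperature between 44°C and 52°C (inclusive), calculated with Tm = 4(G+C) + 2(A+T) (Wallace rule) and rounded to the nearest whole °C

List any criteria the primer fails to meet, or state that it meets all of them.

Meets all criteria.

Base counts: A=7, T=3, G=5, C=2 (length 17).
GC clamp: 3' end AGT has 1 G/C ✓
Tm: Tm = 2·10 + 4·7 = 48°C ✓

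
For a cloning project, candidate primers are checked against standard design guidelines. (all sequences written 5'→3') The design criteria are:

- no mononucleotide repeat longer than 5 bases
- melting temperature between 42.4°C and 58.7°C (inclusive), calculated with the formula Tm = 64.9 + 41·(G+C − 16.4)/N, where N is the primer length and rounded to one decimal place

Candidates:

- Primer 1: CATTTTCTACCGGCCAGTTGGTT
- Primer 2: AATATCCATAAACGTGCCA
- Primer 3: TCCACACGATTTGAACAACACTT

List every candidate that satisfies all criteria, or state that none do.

Primer 1, Primer 2 and Primer 3.

Primer 1 (23 nt, A=3 T=9 G=5 C=6): longest run = 4 ✓; Tm = 64.9 + 41·(11 − 16.4)/23 = 55.3°C ✓ — passes.
Primer 2 (19 nt, A=8 T=4 G=2 C=5): longest run = 3 ✓; Tm = 64.9 + 41·(7 − 16.4)/19 = 44.6°C ✓ — passes.
Primer 3 (23 nt, A=8 T=6 G=2 C=7): longest run = 3 ✓; Tm = 64.9 + 41·(9 − 16.4)/23 = 51.7°C ✓ — passes.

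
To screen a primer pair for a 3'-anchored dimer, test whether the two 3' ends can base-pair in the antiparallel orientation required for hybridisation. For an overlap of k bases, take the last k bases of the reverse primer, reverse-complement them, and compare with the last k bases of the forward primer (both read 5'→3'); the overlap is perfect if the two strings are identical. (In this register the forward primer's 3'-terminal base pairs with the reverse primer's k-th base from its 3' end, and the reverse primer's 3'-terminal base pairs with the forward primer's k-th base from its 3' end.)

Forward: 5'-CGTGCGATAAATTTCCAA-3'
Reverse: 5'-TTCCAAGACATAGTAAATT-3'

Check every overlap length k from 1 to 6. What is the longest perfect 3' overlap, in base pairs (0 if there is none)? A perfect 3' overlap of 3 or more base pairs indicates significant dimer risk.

Longest perfect overlap: 2 complementary base pairs; below the dimer-risk threshold (threshold 3).

Last 6 bases (5'→3') — forward …TTCCAA, reverse …TAAATT.
Reverse complement of the reverse primer's last 6 bases: AATTTA; its first k bases are the reverse complement of the reverse primer's last k bases, so a perfect k-base overlap needs the forward primer's last k bases to equal them.
Comparing (forward last k vs required): k=1: A vs A ✓; k=2: AA vs AA ✓; k=3: CAA vs AAT ✗; k=4: CCAA vs AATT ✗; k=5: TCCAA vs AATTT ✗; k=6: TTCCAA vs AATTTA ✗.
Perfect overlaps at k = 1, 2; the largest is 2.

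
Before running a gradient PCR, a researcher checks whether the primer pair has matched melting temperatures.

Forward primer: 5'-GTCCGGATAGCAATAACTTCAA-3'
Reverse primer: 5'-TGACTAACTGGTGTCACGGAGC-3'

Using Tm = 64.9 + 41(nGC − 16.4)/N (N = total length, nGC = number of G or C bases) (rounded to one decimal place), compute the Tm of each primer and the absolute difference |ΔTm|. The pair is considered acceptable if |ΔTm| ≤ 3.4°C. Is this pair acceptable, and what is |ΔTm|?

|ΔTm| = 5.6°C; the pair is not acceptable.

Forward: G+C = 9, N = 22 → Tm = 64.9 + 41·(9 − 16.4)/22 = 51.1°C.
Reverse: G+C = 12, N = 22 → Tm = 64.9 + 41·(12 − 16.4)/22 = 56.7°C.
|ΔTm| = |51.1 − 56.7| = 5.6°C, > 3.4°C.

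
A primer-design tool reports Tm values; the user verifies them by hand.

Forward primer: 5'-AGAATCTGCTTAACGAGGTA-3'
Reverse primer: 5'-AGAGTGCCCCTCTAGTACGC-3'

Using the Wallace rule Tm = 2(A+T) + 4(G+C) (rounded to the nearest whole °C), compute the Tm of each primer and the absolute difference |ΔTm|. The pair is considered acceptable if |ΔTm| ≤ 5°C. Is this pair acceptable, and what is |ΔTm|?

|ΔTm| = 8°C; the pair is not acceptable.

Forward: A=7 T=5 G=5 C=3 → Tm = 2·12 + 4·8 = 56°C.
Reverse: A=4 T=4 G=5 C=7 → Tm = 2·8 + 4·12 = 64°C.
|ΔTm| = |56 − 64| = 8°C, > 5°C.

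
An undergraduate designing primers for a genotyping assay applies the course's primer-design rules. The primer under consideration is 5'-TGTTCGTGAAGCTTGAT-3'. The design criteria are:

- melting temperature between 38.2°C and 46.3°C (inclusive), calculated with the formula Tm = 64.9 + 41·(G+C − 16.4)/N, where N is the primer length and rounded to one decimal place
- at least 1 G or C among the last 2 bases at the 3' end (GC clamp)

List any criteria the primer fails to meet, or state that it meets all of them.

Fails: GC clamp.

Base counts: A=3, T=7, G=5, C=2 (length 17).
Tm: Tm = 64.9 + 41·(7 − 16.4)/17 = 42.2°C ✓
GC clamp: 3' end AT has 0 G/C, need ≥1 ✗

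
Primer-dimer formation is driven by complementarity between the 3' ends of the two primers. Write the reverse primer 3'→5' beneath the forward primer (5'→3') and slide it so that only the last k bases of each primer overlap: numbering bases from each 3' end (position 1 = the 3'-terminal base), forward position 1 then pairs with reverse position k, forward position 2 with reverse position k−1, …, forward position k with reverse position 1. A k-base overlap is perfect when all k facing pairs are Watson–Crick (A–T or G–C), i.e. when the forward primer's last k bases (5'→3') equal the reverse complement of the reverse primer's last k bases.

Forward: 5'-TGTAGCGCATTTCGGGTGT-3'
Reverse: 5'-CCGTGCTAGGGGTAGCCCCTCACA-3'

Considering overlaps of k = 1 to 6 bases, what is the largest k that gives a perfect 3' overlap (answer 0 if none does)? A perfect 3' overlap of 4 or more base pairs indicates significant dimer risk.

Longest perfect overlap: 3 complementary base pairs; below the dimer-risk threshold (threshold 4).

Last 6 bases (5'→3') — forward …GGGTGT, reverse …CTCACA.
Reverse complement of the reverse primer's last 6 bases: TGTGAG; its first k bases are the reverse complement of the reverse primer's last k bases, so a perfect k-base overlap needs the forward primer's last k bases to equal them.
Comparing (forward last k vs required): k=1: T vs T ✓; k=2: GT vs TG ✗; k=3: TGT vs TGT ✓; k=4: GTGT vs TGTG ✗; k=5: GGTGT vs TGTGA ✗; k=6: GGGTGT vs TGTGAG ✗.
Perfect overlaps at k = 1, 3; the largest is 3.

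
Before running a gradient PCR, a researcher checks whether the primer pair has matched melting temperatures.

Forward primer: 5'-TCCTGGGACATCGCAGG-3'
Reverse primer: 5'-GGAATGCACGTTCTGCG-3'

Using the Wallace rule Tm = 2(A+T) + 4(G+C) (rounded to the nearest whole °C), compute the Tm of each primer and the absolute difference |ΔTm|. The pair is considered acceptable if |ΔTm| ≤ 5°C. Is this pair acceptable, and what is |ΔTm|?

|ΔTm| = 2°C; the pair is acceptable.

Forward: A=3 T=3 G=6 C=5 → Tm = 2·6 + 4·11 = 56°C.
Reverse: A=3 T=4 G=6 C=4 → Tm = 2·7 + 4·10 = 54°C.
|ΔTm| = |56 − 54| = 2°C, ≤ 5°C.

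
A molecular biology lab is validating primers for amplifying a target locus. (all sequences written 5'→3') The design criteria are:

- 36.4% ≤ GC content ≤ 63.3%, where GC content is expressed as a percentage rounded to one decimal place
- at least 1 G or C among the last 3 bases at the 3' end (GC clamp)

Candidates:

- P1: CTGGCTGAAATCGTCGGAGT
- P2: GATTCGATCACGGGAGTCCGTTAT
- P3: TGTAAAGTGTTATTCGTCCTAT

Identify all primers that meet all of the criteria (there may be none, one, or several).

P1 (20 nt, A=4 T=5 G=7 C=4): GC 11/20 = 55.0% ✓; 3' end AGT has 1 G/C ✓ — passes.
P2 (24 nt, A=5 T=7 G=7 C=5): GC 12/24 = 50.0% ✓; 3' end TAT has 0 G/C, need ≥1 ✗ — fails.
P3 (22 nt, A=5 T=10 G=4 C=3): GC 7/22 = 31.8%, outside 36.4–63.3% ✗; 3' end TAT has 0 G/C, need ≥1 ✗ — fails.

P1 only.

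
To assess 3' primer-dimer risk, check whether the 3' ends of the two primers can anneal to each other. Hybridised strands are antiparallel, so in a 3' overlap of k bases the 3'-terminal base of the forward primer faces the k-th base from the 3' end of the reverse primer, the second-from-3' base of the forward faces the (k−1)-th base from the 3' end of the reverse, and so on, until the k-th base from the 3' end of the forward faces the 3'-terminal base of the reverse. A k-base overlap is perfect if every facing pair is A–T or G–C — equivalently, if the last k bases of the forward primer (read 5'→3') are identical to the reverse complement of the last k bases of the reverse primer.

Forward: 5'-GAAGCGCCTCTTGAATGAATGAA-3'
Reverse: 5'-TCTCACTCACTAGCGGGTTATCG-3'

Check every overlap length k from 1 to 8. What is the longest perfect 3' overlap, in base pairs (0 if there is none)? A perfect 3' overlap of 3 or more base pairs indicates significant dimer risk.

Last 8 bases (5'→3') — forward …TGAATGAA, reverse …GGTTATCG.
Reverse complement of the reverse primer's last 8 bases: CGATAACC; its first k bases are the reverse complement of the reverse primer's last k bases, so a perfect k-base overlap needs the forward primer's last k bases to equal them.
Comparing (forward last k vs required): k=1: A vs C ✗; k=2: AA vs CG ✗; k=3: GAA vs CGA ✗; k=4: TGAA vs CGAT ✗; k=5: ATGAA vs CGATA ✗; k=6: AATGAA vs CGATAA ✗; k=7: GAATGAA vs CGATAAC ✗; k=8: TGAATGAA vs CGATAACC ✗.
No overlap length from 1 to 8 is perfect, so the longest perfect 3' overlap is 0.

Longest perfect overlap: 0 complementary base pairs; below the dimer-risk threshold (threshold 3).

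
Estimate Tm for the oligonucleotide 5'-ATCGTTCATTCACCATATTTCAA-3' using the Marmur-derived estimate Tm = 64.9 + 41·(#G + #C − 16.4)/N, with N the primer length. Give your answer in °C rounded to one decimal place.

48.1°C

Base counts: A=7, T=9, G=1, C=6; G+C = 7, N = 23.
Tm = 64.9 + 41·(7 − 16.4)/23 = 64.9 + -385.40/23 = 48.1°C.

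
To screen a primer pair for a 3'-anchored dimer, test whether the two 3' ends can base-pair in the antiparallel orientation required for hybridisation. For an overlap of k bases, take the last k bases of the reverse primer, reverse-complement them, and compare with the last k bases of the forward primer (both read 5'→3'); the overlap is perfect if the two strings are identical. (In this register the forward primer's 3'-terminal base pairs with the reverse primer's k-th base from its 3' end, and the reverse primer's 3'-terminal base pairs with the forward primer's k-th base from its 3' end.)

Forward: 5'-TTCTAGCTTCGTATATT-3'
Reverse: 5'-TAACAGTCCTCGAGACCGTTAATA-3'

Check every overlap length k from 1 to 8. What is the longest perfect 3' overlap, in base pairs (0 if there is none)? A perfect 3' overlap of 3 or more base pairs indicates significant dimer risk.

Last 8 bases (5'→3') — forward …CGTATATT, reverse …CGTTAATA.
Reverse complement of the reverse primer's last 8 bases: TATTAACG; its first k bases are the reverse complement of the reverse primer's last k bases, so a perfect k-base overlap needs the forward primer's last k bases to equal them.
Comparing (forward last k vs required): k=1: T vs T ✓; k=2: TT vs TA ✗; k=3: ATT vs TAT ✗; k=4: TATT vs TATT ✓; k=5: ATATT vs TATTA ✗; k=6: TATATT vs TATTAA ✗; k=7: GTATATT vs TATTAAC ✗; k=8: CGTATATT vs TATTAACG ✗.
Perfect overlaps at k = 1, 4; the largest is 4.

Longest perfect overlap: 4 complementary base pairs; significant dimer risk (threshold 3).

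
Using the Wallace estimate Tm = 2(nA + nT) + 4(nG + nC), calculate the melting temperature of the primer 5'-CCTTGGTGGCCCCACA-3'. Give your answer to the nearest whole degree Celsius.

Base counts: A=2, T=3, G=4, C=7 (length 16).
Tm = 2·(2+3) + 4·(4+7) = 2·5 + 4·11 = 10 + 44 = 54°C.

54°C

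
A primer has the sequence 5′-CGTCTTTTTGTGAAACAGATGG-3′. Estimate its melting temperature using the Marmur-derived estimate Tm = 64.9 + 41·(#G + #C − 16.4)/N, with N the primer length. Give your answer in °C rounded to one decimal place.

Base counts: A=5, T=8, G=6, C=3; G+C = 9, N = 22.
Tm = 64.9 + 41·(9 − 16.4)/22 = 64.9 + -303.40/22 = 51.1°C.

51.1°C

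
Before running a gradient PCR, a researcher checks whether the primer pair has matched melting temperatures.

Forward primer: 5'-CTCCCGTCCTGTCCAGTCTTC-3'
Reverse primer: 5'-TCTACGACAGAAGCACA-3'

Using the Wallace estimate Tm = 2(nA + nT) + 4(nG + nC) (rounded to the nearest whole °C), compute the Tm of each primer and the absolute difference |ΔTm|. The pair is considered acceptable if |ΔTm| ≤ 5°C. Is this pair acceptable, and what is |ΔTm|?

|ΔTm| = 18°C; the pair is not acceptable.

Forward: A=1 T=7 G=3 C=10 → Tm = 2·8 + 4·13 = 68°C.
Reverse: A=7 T=2 G=3 C=5 → Tm = 2·9 + 4·8 = 50°C.
|ΔTm| = |68 − 50| = 18°C, > 5°C.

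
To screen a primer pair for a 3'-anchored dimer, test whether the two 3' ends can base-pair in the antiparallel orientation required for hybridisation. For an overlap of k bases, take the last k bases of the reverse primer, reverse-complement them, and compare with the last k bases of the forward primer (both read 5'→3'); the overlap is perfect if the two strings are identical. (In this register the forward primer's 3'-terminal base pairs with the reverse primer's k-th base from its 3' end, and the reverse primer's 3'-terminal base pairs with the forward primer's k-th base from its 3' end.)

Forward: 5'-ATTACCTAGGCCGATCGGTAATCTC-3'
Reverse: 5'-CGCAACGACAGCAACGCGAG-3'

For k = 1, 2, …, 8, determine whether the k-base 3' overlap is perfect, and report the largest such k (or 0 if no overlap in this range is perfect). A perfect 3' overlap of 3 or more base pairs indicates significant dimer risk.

Last 8 bases (5'→3') — forward …GTAATCTC, reverse …AACGCGAG.
Reverse complement of the reverse primer's last 8 bases: CTCGCGTT; its first k bases are the reverse complement of the reverse primer's last k bases, so a perfect k-base overlap needs the forward primer's last k bases to equal them.
Comparing (forward last k vs required): k=1: C vs C ✓; k=2: TC vs CT ✗; k=3: CTC vs CTC ✓; k=4: TCTC vs CTCG ✗; k=5: ATCTC vs CTCGC ✗; k=6: AATCTC vs CTCGCG ✗; k=7: TAATCTC vs CTCGCGT ✗; k=8: GTAATCTC vs CTCGCGTT ✗.
Perfect overlaps at k = 1, 3; the largest is 3.

Longest perfect overlap: 3 complementary base pairs; significant dimer risk (threshold 3).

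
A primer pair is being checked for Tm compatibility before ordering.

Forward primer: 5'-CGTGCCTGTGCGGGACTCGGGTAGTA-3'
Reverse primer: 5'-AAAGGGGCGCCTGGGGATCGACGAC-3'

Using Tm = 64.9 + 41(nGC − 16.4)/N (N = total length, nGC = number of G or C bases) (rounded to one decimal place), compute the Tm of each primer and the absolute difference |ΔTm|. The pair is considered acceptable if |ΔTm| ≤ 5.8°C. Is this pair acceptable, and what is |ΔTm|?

|ΔTm| = 0.1°C; the pair is acceptable.

Forward: G+C = 17, N = 26 → Tm = 64.9 + 41·(17 − 16.4)/26 = 65.8°C.
Reverse: G+C = 17, N = 25 → Tm = 64.9 + 41·(17 − 16.4)/25 = 65.9°C.
|ΔTm| = |65.8 − 65.9| = 0.1°C, ≤ 5.8°C.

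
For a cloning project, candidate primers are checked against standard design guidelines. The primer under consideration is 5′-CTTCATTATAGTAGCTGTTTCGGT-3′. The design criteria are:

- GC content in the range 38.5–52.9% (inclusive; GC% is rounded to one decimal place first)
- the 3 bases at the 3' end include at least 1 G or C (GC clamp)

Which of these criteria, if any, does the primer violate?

Fails: GC content.

Base counts: A=4, T=11, G=5, C=4 (length 24).
GC content: GC 9/24 = 37.5%, outside 38.5–52.9% ✗
GC clamp: 3' end GGT has 2 G/C ✓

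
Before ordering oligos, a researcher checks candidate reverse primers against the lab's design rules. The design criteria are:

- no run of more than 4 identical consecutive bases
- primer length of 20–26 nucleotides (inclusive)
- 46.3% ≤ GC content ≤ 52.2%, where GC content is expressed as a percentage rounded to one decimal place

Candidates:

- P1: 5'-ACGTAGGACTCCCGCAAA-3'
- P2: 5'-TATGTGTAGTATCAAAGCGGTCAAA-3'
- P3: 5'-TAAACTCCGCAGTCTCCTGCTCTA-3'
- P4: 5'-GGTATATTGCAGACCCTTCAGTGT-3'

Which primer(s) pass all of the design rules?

P1 (18 nt, A=6 T=2 G=4 C=6): longest run = 3 ✓; length 18, outside 20–26 ✗; GC 10/18 = 55.6%, outside 46.3–52.2% ✗ — fails.
P2 (25 nt, A=9 T=7 G=6 C=3): longest run = 3 ✓; length 25 ✓; GC 9/25 = 36.0%, outside 46.3–52.2% ✗ — fails.
P3 (24 nt, A=5 T=7 G=3 C=9): longest run = 3 ✓; length 24 ✓; GC 12/24 = 50.0% ✓ — passes.
P4 (24 nt, A=5 T=8 G=6 C=5): longest run = 3 ✓; length 24 ✓; GC 11/24 = 45.8%, outside 46.3–52.2% ✗ — fails.

P3 only.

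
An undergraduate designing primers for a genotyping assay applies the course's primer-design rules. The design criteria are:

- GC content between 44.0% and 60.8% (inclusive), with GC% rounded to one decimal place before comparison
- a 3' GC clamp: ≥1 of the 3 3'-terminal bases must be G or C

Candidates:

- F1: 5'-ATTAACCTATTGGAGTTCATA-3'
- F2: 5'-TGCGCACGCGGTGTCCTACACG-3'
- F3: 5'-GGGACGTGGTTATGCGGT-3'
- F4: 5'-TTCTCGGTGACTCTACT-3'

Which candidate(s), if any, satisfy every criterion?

F1 (21 nt, A=7 T=8 G=3 C=3): GC 6/21 = 28.6%, outside 44.0–60.8% ✗; 3' end ATA has 0 G/C, need ≥1 ✗ — fails.
F2 (22 nt, A=3 T=4 G=7 C=8): GC 15/22 = 68.2%, outside 44.0–60.8% ✗; 3' end ACG has 2 G/C ✓ — fails.
F3 (18 nt, A=2 T=5 G=9 C=2): GC 11/18 = 61.1%, outside 44.0–60.8% ✗; 3' end GGT has 2 G/C ✓ — fails.
F4 (17 nt, A=2 T=7 G=3 C=5): GC 8/17 = 47.1% ✓; 3' end ACT has 1 G/C ✓ — passes.

F4 only.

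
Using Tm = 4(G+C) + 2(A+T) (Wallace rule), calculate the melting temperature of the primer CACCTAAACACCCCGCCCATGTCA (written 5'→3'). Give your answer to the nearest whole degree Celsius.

Base counts: A=7, T=3, G=2, C=12 (length 24).
Tm = 2·(7+3) + 4·(2+12) = 2·10 + 4·14 = 20 + 56 = 76°C.

76°C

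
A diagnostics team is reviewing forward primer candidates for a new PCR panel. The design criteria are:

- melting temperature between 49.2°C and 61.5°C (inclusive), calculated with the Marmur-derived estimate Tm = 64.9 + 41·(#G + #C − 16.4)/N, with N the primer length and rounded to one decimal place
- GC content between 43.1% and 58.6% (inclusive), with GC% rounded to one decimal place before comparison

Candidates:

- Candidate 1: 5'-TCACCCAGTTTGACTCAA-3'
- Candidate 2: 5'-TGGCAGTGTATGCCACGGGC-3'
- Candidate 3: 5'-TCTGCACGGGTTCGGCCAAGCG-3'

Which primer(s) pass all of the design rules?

Candidate 1 (18 nt, A=5 T=5 G=2 C=6): Tm = 64.9 + 41·(8 − 16.4)/18 = 45.8°C, outside 49.2–61.5°C ✗; GC 8/18 = 44.4% ✓ — fails.
Candidate 2 (20 nt, A=3 T=4 G=8 C=5): Tm = 64.9 + 41·(13 − 16.4)/20 = 57.9°C ✓; GC 13/20 = 65.0%, outside 43.1–58.6% ✗ — fails.
Candidate 3 (22 nt, A=3 T=4 G=8 C=7): Tm = 64.9 + 41·(15 − 16.4)/22 = 62.3°C, outside 49.2–61.5°C ✗; GC 15/22 = 68.2%, outside 43.1–58.6% ✗ — fails.

None of the candidates satisfy all criteria.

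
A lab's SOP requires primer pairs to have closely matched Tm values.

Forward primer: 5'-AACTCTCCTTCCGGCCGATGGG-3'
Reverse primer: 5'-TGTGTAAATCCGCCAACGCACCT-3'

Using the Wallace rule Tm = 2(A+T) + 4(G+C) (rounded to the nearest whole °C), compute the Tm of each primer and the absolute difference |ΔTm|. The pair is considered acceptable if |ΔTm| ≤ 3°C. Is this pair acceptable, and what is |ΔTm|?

Forward: A=3 T=5 G=6 C=8 → Tm = 2·8 + 4·14 = 72°C.
Reverse: A=6 T=5 G=4 C=8 → Tm = 2·11 + 4·12 = 70°C.
|ΔTm| = |72 − 70| = 2°C, ≤ 3°C.

|ΔTm| = 2°C; the pair is acceptable.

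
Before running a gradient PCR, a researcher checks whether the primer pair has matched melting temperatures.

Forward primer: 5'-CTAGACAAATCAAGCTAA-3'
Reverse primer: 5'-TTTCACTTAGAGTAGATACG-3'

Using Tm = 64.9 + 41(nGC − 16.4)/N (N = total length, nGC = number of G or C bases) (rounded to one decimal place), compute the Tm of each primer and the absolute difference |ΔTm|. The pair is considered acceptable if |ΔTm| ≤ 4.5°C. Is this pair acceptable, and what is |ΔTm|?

Forward: G+C = 6, N = 18 → Tm = 64.9 + 41·(6 − 16.4)/18 = 41.2°C.
Reverse: G+C = 7, N = 20 → Tm = 64.9 + 41·(7 − 16.4)/20 = 45.6°C.
|ΔTm| = |41.2 − 45.6| = 4.4°C, ≤ 4.5°C.

|ΔTm| = 4.4°C; the pair is acceptable.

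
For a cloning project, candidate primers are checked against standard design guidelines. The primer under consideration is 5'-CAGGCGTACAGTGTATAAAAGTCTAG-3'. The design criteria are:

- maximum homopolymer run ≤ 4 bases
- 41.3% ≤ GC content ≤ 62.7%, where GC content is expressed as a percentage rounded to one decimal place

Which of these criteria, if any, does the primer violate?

Base counts: A=9, T=6, G=7, C=4 (length 26).
homopolymer run: longest run = 4 ✓
GC content: GC 11/26 = 42.3% ✓

Meets all criteria.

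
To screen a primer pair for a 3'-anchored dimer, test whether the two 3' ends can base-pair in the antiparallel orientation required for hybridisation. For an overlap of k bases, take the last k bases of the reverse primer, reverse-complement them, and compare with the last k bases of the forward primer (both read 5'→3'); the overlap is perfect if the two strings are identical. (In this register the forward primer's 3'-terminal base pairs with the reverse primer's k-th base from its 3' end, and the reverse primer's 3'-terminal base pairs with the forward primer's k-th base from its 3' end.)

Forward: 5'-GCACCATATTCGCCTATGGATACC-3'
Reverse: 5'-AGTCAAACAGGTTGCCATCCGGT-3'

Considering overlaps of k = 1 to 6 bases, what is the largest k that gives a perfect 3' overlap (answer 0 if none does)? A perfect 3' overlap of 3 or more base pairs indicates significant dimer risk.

Longest perfect overlap: 3 complementary base pairs; significant dimer risk (threshold 3).

Last 6 bases (5'→3') — forward …GATACC, reverse …TCCGGT.
Reverse complement of the reverse primer's last 6 bases: ACCGGA; its first k bases are the reverse complement of the reverse primer's last k bases, so a perfect k-base overlap needs the forward primer's last k bases to equal them.
Comparing (forward last k vs required): k=1: C vs A ✗; k=2: CC vs AC ✗; k=3: ACC vs ACC ✓; k=4: TACC vs ACCG ✗; k=5: ATACC vs ACCGG ✗; k=6: GATACC vs ACCGGA ✗.
Only k = 3 is perfect, so the longest perfect 3' overlap is 3.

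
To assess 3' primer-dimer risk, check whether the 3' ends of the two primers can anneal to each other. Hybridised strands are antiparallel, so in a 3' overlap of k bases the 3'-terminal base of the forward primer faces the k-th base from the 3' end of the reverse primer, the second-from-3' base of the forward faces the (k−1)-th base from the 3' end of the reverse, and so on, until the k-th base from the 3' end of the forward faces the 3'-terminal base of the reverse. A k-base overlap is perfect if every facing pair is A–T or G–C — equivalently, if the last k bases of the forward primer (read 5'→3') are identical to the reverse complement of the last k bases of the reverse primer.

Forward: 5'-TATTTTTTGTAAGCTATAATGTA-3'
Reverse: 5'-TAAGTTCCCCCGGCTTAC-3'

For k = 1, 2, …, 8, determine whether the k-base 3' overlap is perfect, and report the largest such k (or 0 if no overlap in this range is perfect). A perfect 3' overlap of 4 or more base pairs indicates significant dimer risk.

Longest perfect overlap: 3 complementary base pairs; below the dimer-risk threshold (threshold 4).

Last 8 bases (5'→3') — forward …ATAATGTA, reverse …CGGCTTAC.
Reverse complement of the reverse primer's last 8 bases: GTAAGCCG; its first k bases are the reverse complement of the reverse primer's last k bases, so a perfect k-base overlap needs the forward primer's last k bases to equal them.
Comparing (forward last k vs required): k=1: A vs G ✗; k=2: TA vs GT ✗; k=3: GTA vs GTA ✓; k=4: TGTA vs GTAA ✗; k=5: ATGTA vs GTAAG ✗; k=6: AATGTA vs GTAAGC ✗; k=7: TAATGTA vs GTAAGCC ✗; k=8: ATAATGTA vs GTAAGCCG ✗.
Only k = 3 is perfect, so the longest perfect 3' overlap is 3.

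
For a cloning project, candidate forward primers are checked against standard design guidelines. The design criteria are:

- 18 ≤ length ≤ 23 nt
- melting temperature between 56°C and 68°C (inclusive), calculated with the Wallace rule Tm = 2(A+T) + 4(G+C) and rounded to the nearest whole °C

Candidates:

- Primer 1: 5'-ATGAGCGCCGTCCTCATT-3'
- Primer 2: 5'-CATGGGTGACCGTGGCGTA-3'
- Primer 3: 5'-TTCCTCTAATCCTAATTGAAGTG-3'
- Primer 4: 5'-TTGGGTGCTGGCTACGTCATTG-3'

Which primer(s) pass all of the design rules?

Primer 1 (18 nt, A=3 T=5 G=4 C=6): length 18 ✓; Tm = 2·8 + 4·10 = 56°C ✓ — passes.
Primer 2 (19 nt, A=3 T=4 G=8 C=4): length 19 ✓; Tm = 2·7 + 4·12 = 62°C ✓ — passes.
Primer 3 (23 nt, A=6 T=9 G=3 C=5): length 23 ✓; Tm = 2·15 + 4·8 = 62°C ✓ — passes.
Primer 4 (22 nt, A=2 T=8 G=8 C=4): length 22 ✓; Tm = 2·10 + 4·12 = 68°C ✓ — passes.

Primer 1, Primer 2, Primer 3 and Primer 4.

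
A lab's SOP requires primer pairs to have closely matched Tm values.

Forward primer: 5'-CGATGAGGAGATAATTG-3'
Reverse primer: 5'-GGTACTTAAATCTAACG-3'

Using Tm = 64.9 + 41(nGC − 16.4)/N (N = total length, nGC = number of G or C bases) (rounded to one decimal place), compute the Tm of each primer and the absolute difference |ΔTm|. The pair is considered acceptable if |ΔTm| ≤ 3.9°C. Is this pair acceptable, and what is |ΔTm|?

Forward: G+C = 7, N = 17 → Tm = 64.9 + 41·(7 − 16.4)/17 = 42.2°C.
Reverse: G+C = 6, N = 17 → Tm = 64.9 + 41·(6 − 16.4)/17 = 39.8°C.
|ΔTm| = |42.2 − 39.8| = 2.4°C, ≤ 3.9°C.

|ΔTm| = 2.4°C; the pair is acceptable.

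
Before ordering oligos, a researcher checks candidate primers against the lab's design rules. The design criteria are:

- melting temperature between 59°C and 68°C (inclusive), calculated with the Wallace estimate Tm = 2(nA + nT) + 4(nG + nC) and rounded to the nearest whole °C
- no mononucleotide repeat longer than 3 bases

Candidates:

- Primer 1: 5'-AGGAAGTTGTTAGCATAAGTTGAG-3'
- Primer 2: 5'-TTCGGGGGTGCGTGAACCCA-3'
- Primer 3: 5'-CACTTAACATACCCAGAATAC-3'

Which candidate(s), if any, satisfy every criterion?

Primer 1 (24 nt, A=8 T=7 G=8 C=1): Tm = 2·15 + 4·9 = 66°C ✓; longest run = 2 ✓ — passes.
Primer 2 (20 nt, A=3 T=4 G=8 C=5): Tm = 2·7 + 4·13 = 66°C ✓; longest run = 5, exceeds 3 ✗ — fails.
Primer 3 (21 nt, A=9 T=4 G=1 C=7): Tm = 2·13 + 4·8 = 58°C, outside 59–68°C ✗; longest run = 3 ✓ — fails.

Primer 1 only.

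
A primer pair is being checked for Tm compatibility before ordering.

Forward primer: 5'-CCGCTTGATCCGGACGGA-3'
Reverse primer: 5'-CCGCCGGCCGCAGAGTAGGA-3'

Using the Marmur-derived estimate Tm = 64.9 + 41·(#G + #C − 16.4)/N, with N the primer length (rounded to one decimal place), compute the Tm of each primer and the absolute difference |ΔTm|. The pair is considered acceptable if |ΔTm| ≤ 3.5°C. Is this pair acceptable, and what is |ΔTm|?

|ΔTm| = 7.1°C; the pair is not acceptable.

Forward: G+C = 12, N = 18 → Tm = 64.9 + 41·(12 − 16.4)/18 = 54.9°C.
Reverse: G+C = 15, N = 20 → Tm = 64.9 + 41·(15 − 16.4)/20 = 62.0°C.
|ΔTm| = |54.9 − 62.0| = 7.1°C, > 3.5°C.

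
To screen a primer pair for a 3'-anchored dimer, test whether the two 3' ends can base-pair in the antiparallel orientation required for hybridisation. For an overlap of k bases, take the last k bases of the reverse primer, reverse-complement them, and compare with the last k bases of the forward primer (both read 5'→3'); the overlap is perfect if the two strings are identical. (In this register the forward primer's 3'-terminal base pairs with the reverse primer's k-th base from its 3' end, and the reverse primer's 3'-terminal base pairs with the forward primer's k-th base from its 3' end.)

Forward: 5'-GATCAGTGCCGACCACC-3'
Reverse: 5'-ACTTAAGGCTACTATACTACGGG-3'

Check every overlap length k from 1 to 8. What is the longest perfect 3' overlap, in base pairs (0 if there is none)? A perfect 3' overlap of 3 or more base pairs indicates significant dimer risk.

Longest perfect overlap: 2 complementary base pairs; below the dimer-risk threshold (threshold 3).

Last 8 bases (5'→3') — forward …CGACCACC, reverse …ACTACGGG.
Reverse complement of the reverse primer's last 8 bases: CCCGTAGT; its first k bases are the reverse complement of the reverse primer's last k bases, so a perfect k-base overlap needs the forward primer's last k bases to equal them.
Comparing (forward last k vs required): k=1: C vs C ✓; k=2: CC vs CC ✓; k=3: ACC vs CCC ✗; k=4: CACC vs CCCG ✗; k=5: CCACC vs CCCGT ✗; k=6: ACCACC vs CCCGTA ✗; k=7: GACCACC vs CCCGTAG ✗; k=8: CGACCACC vs CCCGTAGT ✗.
Perfect overlaps at k = 1, 2; the largest is 2.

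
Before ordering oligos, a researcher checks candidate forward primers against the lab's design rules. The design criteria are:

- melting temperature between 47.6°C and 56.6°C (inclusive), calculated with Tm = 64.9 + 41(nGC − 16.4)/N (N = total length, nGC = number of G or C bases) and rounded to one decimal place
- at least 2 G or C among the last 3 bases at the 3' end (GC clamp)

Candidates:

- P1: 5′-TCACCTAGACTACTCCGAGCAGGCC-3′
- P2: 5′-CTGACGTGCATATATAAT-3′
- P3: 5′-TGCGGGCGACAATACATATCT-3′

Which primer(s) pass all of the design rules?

None of the candidates satisfy all criteria.

P1 (25 nt, A=6 T=4 G=5 C=10): Tm = 64.9 + 41·(15 − 16.4)/25 = 62.6°C, outside 47.6–56.6°C ✗; 3' end GCC has 3 G/C ✓ — fails.
P2 (18 nt, A=6 T=6 G=3 C=3): Tm = 64.9 + 41·(6 − 16.4)/18 = 41.2°C, outside 47.6–56.6°C ✗; 3' end AAT has 0 G/C, need ≥2 ✗ — fails.
P3 (21 nt, A=6 T=5 G=5 C=5): Tm = 64.9 + 41·(10 − 16.4)/21 = 52.4°C ✓; 3' end TCT has 1 G/C, need ≥2 ✗ — fails.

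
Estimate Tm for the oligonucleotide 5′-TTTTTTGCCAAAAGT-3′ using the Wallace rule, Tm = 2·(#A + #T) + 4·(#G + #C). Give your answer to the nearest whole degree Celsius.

Base counts: A=4, T=7, G=2, C=2 (length 15).
Tm = 2·(4+7) + 4·(2+2) = 2·11 + 4·4 = 22 + 16 = 38°C.

38°C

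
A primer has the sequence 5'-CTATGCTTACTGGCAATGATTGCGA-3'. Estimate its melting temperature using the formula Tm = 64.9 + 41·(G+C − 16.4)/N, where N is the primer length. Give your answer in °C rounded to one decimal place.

56.0°C

Base counts: A=6, T=8, G=6, C=5; G+C = 11, N = 25.
Tm = 64.9 + 41·(11 − 16.4)/25 = 64.9 + -221.40/25 = 56.0°C.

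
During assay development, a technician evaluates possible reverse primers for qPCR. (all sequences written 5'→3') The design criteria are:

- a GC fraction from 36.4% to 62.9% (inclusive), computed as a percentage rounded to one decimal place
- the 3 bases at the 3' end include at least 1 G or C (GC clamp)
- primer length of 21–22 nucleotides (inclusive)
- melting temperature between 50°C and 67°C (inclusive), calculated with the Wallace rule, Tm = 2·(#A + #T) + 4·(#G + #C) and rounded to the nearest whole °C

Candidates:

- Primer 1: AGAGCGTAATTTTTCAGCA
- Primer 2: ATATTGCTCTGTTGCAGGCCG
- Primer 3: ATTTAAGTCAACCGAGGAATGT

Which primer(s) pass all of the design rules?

Primer 2 and Primer 3.

Primer 1 (19 nt, A=6 T=6 G=4 C=3): GC 7/19 = 36.8% ✓; 3' end GCA has 2 G/C ✓; length 19, outside 21–22 ✗; Tm = 2·12 + 4·7 = 52°C ✓ — fails.
Primer 2 (21 nt, A=3 T=7 G=6 C=5): GC 11/21 = 52.4% ✓; 3' end CCG has 3 G/C ✓; length 21 ✓; Tm = 2·10 + 4·11 = 64°C ✓ — passes.
Primer 3 (22 nt, A=8 T=6 G=5 C=3): GC 8/22 = 36.4% ✓; 3' end TGT has 1 G/C ✓; length 22 ✓; Tm = 2·14 + 4·8 = 60°C ✓ — passes.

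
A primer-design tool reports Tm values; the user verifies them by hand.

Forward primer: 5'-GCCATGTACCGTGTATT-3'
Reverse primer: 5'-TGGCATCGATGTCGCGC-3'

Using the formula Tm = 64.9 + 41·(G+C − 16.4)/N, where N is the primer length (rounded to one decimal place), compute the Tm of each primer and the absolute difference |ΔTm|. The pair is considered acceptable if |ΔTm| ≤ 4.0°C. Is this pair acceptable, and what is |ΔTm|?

|ΔTm| = 7.3°C; the pair is not acceptable.

Forward: G+C = 8, N = 17 → Tm = 64.9 + 41·(8 − 16.4)/17 = 44.6°C.
Reverse: G+C = 11, N = 17 → Tm = 64.9 + 41·(11 − 16.4)/17 = 51.9°C.
|ΔTm| = |44.6 − 51.9| = 7.3°C, > 4.0°C.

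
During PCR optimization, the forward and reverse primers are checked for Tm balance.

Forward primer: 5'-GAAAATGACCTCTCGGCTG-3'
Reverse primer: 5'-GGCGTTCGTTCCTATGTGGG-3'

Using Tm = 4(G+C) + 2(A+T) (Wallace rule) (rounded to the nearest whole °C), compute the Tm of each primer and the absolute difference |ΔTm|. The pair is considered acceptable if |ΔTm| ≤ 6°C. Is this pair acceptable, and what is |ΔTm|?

Forward: A=5 T=4 G=5 C=5 → Tm = 2·9 + 4·10 = 58°C.
Reverse: A=1 T=7 G=8 C=4 → Tm = 2·8 + 4·12 = 64°C.
|ΔTm| = |58 − 64| = 6°C, ≤ 6°C.

|ΔTm| = 6°C; the pair is acceptable.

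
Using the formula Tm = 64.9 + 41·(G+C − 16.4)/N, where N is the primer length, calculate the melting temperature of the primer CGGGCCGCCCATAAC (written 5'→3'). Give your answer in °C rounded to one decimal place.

50.1°C

Base counts: A=3, T=1, G=4, C=7; G+C = 11, N = 15.
Tm = 64.9 + 41·(11 − 16.4)/15 = 64.9 + -221.40/15 = 50.1°C.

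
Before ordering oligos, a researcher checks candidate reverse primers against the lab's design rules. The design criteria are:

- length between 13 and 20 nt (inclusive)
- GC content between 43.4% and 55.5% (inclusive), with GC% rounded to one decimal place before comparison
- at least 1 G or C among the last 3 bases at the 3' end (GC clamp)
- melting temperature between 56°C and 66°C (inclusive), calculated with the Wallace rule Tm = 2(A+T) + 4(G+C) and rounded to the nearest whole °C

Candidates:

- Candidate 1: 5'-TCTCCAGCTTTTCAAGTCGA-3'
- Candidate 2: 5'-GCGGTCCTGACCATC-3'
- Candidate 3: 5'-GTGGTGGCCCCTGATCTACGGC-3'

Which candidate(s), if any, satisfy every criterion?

Candidate 1 only.

Candidate 1 (20 nt, A=4 T=7 G=3 C=6): length 20 ✓; GC 9/20 = 45.0% ✓; 3' end CGA has 2 G/C ✓; Tm = 2·11 + 4·9 = 58°C ✓ — passes.
Candidate 2 (15 nt, A=2 T=3 G=4 C=6): length 15 ✓; GC 10/15 = 66.7%, outside 43.4–55.5% ✗; 3' end ATC has 1 G/C ✓; Tm = 2·5 + 4·10 = 50°C, outside 56–66°C ✗ — fails.
Candidate 3 (22 nt, A=2 T=5 G=8 C=7): length 22, outside 13–20 ✗; GC 15/22 = 68.2%, outside 43.4–55.5% ✗; 3' end GGC has 3 G/C ✓; Tm = 2·7 + 4·15 = 74°C, outside 56–66°C ✗ — fails.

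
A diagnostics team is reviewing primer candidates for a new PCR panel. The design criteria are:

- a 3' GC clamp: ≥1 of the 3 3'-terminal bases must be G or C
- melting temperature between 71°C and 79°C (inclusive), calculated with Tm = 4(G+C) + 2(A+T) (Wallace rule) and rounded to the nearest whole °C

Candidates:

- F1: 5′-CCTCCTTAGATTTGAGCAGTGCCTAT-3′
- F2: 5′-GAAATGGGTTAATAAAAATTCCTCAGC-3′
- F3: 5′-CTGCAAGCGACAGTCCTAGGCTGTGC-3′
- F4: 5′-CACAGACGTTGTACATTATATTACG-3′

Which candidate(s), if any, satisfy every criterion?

F1 (26 nt, A=5 T=9 G=5 C=7): 3' end TAT has 0 G/C, need ≥1 ✗; Tm = 2·14 + 4·12 = 76°C ✓ — fails.
F2 (27 nt, A=11 T=7 G=5 C=4): 3' end AGC has 2 G/C ✓; Tm = 2·18 + 4·9 = 72°C ✓ — passes.
F3 (26 nt, A=5 T=5 G=8 C=8): 3' end TGC has 2 G/C ✓; Tm = 2·10 + 4·16 = 84°C, outside 71–79°C ✗ — fails.
F4 (25 nt, A=8 T=8 G=4 C=5): 3' end ACG has 2 G/C ✓; Tm = 2·16 + 4·9 = 68°C, outside 71–79°C ✗ — fails.

F2 only.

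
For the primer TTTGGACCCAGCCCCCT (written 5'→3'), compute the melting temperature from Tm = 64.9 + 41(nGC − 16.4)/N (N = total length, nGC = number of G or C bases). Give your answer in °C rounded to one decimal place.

51.9°C

Base counts: A=2, T=4, G=3, C=8; G+C = 11, N = 17.
Tm = 64.9 + 41·(11 − 16.4)/17 = 64.9 + -221.40/17 = 51.9°C.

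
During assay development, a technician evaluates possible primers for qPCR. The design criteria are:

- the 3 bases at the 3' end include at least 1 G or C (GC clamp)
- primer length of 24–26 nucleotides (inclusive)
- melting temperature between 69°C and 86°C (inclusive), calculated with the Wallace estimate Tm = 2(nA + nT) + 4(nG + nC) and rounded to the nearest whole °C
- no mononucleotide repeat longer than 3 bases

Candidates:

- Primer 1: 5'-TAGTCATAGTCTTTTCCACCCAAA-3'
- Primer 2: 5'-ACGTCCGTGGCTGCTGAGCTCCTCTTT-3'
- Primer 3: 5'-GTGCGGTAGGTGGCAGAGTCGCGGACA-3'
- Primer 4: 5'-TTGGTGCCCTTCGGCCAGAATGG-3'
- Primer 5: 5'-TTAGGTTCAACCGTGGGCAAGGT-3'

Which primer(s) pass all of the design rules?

Primer 1 (24 nt, A=7 T=8 G=2 C=7): 3' end AAA has 0 G/C, need ≥1 ✗; length 24 ✓; Tm = 2·15 + 4·9 = 66°C, outside 69–86°C ✗; longest run = 4, exceeds 3 ✗ — fails.
Primer 2 (27 nt, A=2 T=9 G=7 C=9): 3' end TTT has 0 G/C, need ≥1 ✗; length 27, outside 24–26 ✗; Tm = 2·11 + 4·16 = 86°C ✓; longest run = 3 ✓ — fails.
Primer 3 (27 nt, A=5 T=4 G=13 C=5): 3' end ACA has 1 G/C ✓; length 27, outside 24–26 ✗; Tm = 2·9 + 4·18 = 90°C, outside 69–86°C ✗; longest run = 2 ✓ — fails.
Primer 4 (23 nt, A=3 T=6 G=8 C=6): 3' end TGG has 2 G/C ✓; length 23, outside 24–26 ✗; Tm = 2·9 + 4·14 = 74°C ✓; longest run = 3 ✓ — fails.
Primer 5 (23 nt, A=5 T=6 G=8 C=4): 3' end GGT has 2 G/C ✓; length 23, outside 24–26 ✗; Tm = 2·11 + 4·12 = 70°C ✓; longest run = 3 ✓ — fails.

None of the candidates satisfy all criteria.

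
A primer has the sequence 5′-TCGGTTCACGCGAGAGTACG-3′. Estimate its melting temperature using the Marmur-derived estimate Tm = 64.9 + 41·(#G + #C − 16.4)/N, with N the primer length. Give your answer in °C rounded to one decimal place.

Base counts: A=4, T=4, G=7, C=5; G+C = 12, N = 20.
Tm = 64.9 + 41·(12 − 16.4)/20 = 64.9 + -180.40/20 = 55.9°C.

55.9°C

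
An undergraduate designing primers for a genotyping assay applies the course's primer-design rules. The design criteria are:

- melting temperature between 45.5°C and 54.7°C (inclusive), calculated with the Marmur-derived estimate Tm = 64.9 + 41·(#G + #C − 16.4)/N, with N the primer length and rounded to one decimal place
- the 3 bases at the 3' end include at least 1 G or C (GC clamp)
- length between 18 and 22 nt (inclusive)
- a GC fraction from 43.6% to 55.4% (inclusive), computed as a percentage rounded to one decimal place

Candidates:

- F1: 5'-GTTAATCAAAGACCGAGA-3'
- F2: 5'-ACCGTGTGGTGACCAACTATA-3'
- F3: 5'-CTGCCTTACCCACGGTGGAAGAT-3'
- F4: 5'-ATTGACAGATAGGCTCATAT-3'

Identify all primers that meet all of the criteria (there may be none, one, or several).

F1 (18 nt, A=8 T=3 G=4 C=3): Tm = 64.9 + 41·(7 − 16.4)/18 = 43.5°C, outside 45.5–54.7°C ✗; 3' end AGA has 1 G/C ✓; length 18 ✓; GC 7/18 = 38.9%, outside 43.6–55.4% ✗ — fails.
F2 (21 nt, A=6 T=5 G=5 C=5): Tm = 64.9 + 41·(10 − 16.4)/21 = 52.4°C ✓; 3' end ATA has 0 G/C, need ≥1 ✗; length 21 ✓; GC 10/21 = 47.6% ✓ — fails.
F3 (23 nt, A=5 T=5 G=6 C=7): Tm = 64.9 + 41·(13 − 16.4)/23 = 58.8°C, outside 45.5–54.7°C ✗; 3' end GAT has 1 G/C ✓; length 23, outside 18–22 ✗; GC 13/23 = 56.5%, outside 43.6–55.4% ✗ — fails.
F4 (20 nt, A=7 T=6 G=4 C=3): Tm = 64.9 + 41·(7 − 16.4)/20 = 45.6°C ✓; 3' end TAT has 0 G/C, need ≥1 ✗; length 20 ✓; GC 7/20 = 35.0%, outside 43.6–55.4% ✗ — fails.

None of the candidates satisfy all criteria.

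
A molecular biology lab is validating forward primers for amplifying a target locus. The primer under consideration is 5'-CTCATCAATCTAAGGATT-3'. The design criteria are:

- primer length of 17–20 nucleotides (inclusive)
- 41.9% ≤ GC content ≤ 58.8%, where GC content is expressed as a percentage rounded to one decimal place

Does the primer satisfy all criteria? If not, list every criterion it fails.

Base counts: A=6, T=6, G=2, C=4 (length 18).
length: length 18 ✓
GC content: GC 6/18 = 33.3%, outside 41.9–58.8% ✗

Fails: GC content.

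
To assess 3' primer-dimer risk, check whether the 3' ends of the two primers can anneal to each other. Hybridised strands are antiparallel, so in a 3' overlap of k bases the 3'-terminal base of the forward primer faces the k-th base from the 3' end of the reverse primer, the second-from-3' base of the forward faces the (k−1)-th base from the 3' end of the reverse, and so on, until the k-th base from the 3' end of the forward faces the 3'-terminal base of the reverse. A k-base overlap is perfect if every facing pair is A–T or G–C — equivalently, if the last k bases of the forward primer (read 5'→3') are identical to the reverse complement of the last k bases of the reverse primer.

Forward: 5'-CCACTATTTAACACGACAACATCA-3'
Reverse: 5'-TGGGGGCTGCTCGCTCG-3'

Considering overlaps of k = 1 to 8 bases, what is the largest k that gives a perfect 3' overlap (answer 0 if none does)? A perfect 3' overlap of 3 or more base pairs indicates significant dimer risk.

Last 8 bases (5'→3') — forward …CAACATCA, reverse …CTCGCTCG.
Reverse complement of the reverse primer's last 8 bases: CGAGCGAG; its first k bases are the reverse complement of the reverse primer's last k bases, so a perfect k-base overlap needs the forward primer's last k bases to equal them.
Comparing (forward last k vs required): k=1: A vs C ✗; k=2: CA vs CG ✗; k=3: TCA vs CGA ✗; k=4: ATCA vs CGAG ✗; k=5: CATCA vs CGAGC ✗; k=6: ACATCA vs CGAGCG ✗; k=7: AACATCA vs CGAGCGA ✗; k=8: CAACATCA vs CGAGCGAG ✗.
No overlap length from 1 to 8 is perfect, so the longest perfect 3' overlap is 0.

Longest perfect overlap: 0 complementary base pairs; below the dimer-risk threshold (threshold 3).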